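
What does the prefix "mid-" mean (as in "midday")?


Prefix: mid-
Example: midday (mid- + day)
Meaning = middle


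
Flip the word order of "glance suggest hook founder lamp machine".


Original: "glance suggest hook founder lamp machine"
Words (1..n): glance | suggest | hook | founder | lamp | machine
Reversed (n..1): machine | lamp | founder | hook | suggest | glance
Result = "machine lamp founder hook suggest glance"


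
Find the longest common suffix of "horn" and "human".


Word 1: "horn"
Word 2: "human"
Comparing from end:
  Pos -1: 'n' == 'n'
  Pos -2: 'r' != 'a' (stop)
LCS = "n" (length 1)


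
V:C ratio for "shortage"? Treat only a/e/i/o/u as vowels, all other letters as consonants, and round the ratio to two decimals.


Word: "shortage"
Vowels (a,e,i,o,u): 3
Consonants: 5
Ratio = 3/5
= 0.60


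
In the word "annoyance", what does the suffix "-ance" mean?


Suffix: -ance
Example: annoyance (annoy + -ance)
Meaning = state of


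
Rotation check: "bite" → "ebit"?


Word: "bite", Candidate: "ebit"
Method: check if candidate is substring of word+word
"bitebite" contains "ebit"? Yes
Is rotation = Yes


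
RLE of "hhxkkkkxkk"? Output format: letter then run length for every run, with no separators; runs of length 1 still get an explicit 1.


String: "hhxkkkkxkk"
Scanning for consecutive runs:
  'h' x 2
  'x' x 1
  'k' x 4
  'x' x 1
  'k' x 2
RLE = "h2x1k4x1k2"


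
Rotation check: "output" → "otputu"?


Word: "output", Candidate: "otputu"
Method: check if candidate is substring of word+word
"outputoutput" contains "otputu"? No
Is rotation = No


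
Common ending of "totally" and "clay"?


Word 1: "totally"
Word 2: "clay"
Comparing from end:
  Pos -1: 'y' == 'y'
  Pos -2: 'l' != 'a' (stop)
LCS = "y" (length 1)


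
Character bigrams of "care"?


Word: "care" (length 4)
Number of bigrams = 4 - 2 + 1 = 3
  Position 0: "ca"
  Position 1: "ar"
  Position 2: "re"
Bigrams = "ca", "ar", "re"


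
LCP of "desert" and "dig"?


Word 1: "desert"
Word 2: "dig"
Comparing from start:
  Pos 0: 'd' == 'd'
  Pos 1: 'e' != 'i' (stop)
LCP = "d" (length 1)


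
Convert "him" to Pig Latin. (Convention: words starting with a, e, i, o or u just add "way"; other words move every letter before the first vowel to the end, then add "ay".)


Word: "him"
Starts with consonant(s) → move to end, add 'ay'
Consonant cluster: "h"
Pig Latin = "imhay"


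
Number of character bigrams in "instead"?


Word: "instead" (length 7)
Number of 2-grams = length - 2 + 1 = 7 - 2 + 1
= 6


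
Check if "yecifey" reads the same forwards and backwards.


Word: "yecifey"
Reversed: "yeficey"
Forward == Backward? yecifey != yeficey
Palindrome = No


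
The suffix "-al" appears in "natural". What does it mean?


Suffix: -al
Example: natural (nature + -al, with a spelling change)
Meaning = relating to


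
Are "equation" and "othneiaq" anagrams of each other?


Word 1: "equation" → sorted: aeinoqtu
Word 2: "othneiaq" → sorted: aehinoqt
Same letters? aeinoqtu != aehinoqt
Anagram = No


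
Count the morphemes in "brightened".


Word: "brightened"
Morphemes: bright | -en | -ed
Each morpheme carries meaning
= 3 morphemes


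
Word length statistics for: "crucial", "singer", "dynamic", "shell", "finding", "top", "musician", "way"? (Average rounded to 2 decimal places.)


Lengths: "crucial"=7, "singer"=6, "dynamic"=7, "shell"=5, "finding"=7, "top"=3, "musician"=8, "way"=3
Sum = 46, Count = 8
Average = 46/8 = 5.75
= avg=5.75, min=3, max=8


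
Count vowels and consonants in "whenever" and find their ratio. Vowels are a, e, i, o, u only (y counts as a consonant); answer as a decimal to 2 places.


Word: "whenever"
Vowels (a,e,i,o,u): 3
Consonants: 5
Ratio = 3/5
= 0.60


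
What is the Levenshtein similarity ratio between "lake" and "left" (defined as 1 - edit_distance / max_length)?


Word 1: "lake" (length 4)
Word 2: "left" (length 4)
One optimal edit sequence:
  1. keep 'l'
  2. substitute 'a' -> 'e'  (+1)
  3. substitute 'k' -> 'f'  (+1)
  4. substitute 'e' -> 't'  (+1)
Edit distance = 3
Max length = max(4, 4) = 4
Similarity = 1 - 3/4
= 0.2500


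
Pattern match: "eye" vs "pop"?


Pattern of "eye": [0, 1, 0]
Pattern of "pop": [0, 1, 0]
Patterns match
Same pattern = Yes


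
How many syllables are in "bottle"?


Word: "bottle"
Syllable breakdown: bot | tle
Counting: 2 parts
= 2 syllables


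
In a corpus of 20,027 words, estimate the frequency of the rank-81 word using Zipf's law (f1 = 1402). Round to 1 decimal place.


Zipf's law: f(r) = f(1) / r
f(1) = 1402
f(81) = 1402 / 81
= 17.3 occurrences


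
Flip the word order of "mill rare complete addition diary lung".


Original: "mill rare complete addition diary lung"
Words (1..n): mill | rare | complete | addition | diary | lung
Reversed (n..1): lung | diary | addition | complete | rare | mill
Result = "lung diary addition complete rare mill"


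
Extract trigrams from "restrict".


Word: "restrict" (length 8)
Number of trigrams = 8 - 3 + 1 = 6
  Position 0: "res"
  Position 1: "est"
  Position 2: "str"
  Position 3: "tri"
  Position 4: "ric"
  Position 5: "ict"
Trigrams = "res", "est", "str", "tri", "ric", "ict"


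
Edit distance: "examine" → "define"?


Word 1: "examine" (length 7)
Word 2: "define" (length 6)
One optimal edit sequence (insert/delete/substitute each cost 1):
  1. delete 'e'  (+1)
  2. substitute 'x' -> 'd'  (+1)
  3. substitute 'a' -> 'e'  (+1)
  4. substitute 'm' -> 'f'  (+1)
  5. keep 'i'
  6. keep 'n'
  7. keep 'e'
Total edit operations: 4
Edit distance = 4


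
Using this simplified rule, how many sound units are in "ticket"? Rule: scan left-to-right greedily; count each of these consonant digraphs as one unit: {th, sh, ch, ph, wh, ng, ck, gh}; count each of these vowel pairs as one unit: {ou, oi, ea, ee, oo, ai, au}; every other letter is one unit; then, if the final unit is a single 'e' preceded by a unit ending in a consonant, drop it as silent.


Word: "ticket" (6 letters)
Left-to-right scan:
  1. 't' (letter)
  2. 'i' (letter)
  3. 'ck' (digraph)
  4. 'e' (letter)
  5. 't' (letter)
Units from scan: 5
Sound units = 5 units


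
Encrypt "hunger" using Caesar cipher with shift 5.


Word: "hunger"
Shift: 5
Each letter → (letter + shift) mod 26:
  'h' (7) + 5 = 12 → 'm'
  'u' (20) + 5 = 25 → 'z'
  'n' (13) + 5 = 18 → 's'
  'g' (6) + 5 = 11 → 'l'
  'e' (4) + 5 = 9 → 'j'
  'r' (17) + 5 = 22 → 'w'
Result = "mzsljw"


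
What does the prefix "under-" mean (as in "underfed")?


Prefix: under-
Example: underfed = under- + fed
Meaning = insufficient


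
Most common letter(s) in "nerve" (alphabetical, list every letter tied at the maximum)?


Word: "nerve"
Letter counts:
  'e': 2
  'n': 1
  'r': 1
  'v': 1
Maximum count = 2
Most frequent = 'e' (2 times each)


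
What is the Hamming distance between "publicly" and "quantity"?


Comparing character by character (same length = 8):
  Pos 0: 'p' vs 'q' !=
  Pos 1: 'u' vs 'u' =
  Pos 2: 'b' vs 'a' !=
  Pos 3: 'l' vs 'n' !=
  Pos 4: 'i' vs 't' !=
  Pos 5: 'c' vs 'i' !=
  Pos 6: 'l' vs 't' !=
  Pos 7: 'y' vs 'y' =
Hamming distance = 6


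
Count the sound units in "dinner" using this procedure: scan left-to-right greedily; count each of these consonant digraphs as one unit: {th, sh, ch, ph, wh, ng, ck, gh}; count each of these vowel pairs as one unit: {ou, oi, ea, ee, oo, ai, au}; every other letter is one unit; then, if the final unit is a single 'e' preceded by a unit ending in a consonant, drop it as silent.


Word: "dinner" (6 letters)
Left-to-right scan:
  1. 'd' (letter)
  2. 'i' (letter)
  3. 'n' (letter)
  4. 'n' (letter)
  5. 'e' (letter)
  6. 'r' (letter)
Units from scan: 6
Sound units = 6 units


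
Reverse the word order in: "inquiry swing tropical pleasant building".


Original: "inquiry swing tropical pleasant building"
Words (1..n): inquiry | swing | tropical | pleasant | building
Reversed (n..1): building | pleasant | tropical | swing | inquiry
Result = "building pleasant tropical swing inquiry"


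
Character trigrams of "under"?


Word: "under" (length 5)
Number of trigrams = 5 - 3 + 1 = 3
  Position 0: "und"
  Position 1: "nde"
  Position 2: "der"
Trigrams = "und", "nde", "der"


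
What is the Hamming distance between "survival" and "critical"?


Comparing character by character (same length = 8):
  Pos 0: 's' vs 'c' !=
  Pos 1: 'u' vs 'r' !=
  Pos 2: 'r' vs 'i' !=
  Pos 3: 'v' vs 't' !=
  Pos 4: 'i' vs 'i' =
  Pos 5: 'v' vs 'c' !=
  Pos 6: 'a' vs 'a' =
  Pos 7: 'l' vs 'l' =
Hamming distance = 5


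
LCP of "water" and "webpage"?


Word 1: "water"
Word 2: "webpage"
Comparing from start:
  Pos 0: 'w' == 'w'
  Pos 1: 'a' != 'e' (stop)
LCP = "w" (length 1)


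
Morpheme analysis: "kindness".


Word: "kindness"
Morphemes: kind / -ness
Each morpheme carries meaning
= 2 morphemes


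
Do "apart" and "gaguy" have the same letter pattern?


Pattern of "apart": [0, 1, 0, 2, 3]
Pattern of "gaguy": [0, 1, 0, 2, 3]
Patterns match
Same pattern = Yes


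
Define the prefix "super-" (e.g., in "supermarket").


Prefix: super-
Example: supermarket (super- + market)
Meaning = above / beyond


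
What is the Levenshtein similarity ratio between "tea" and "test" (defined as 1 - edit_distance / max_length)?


Word 1: "tea" (length 3)
Word 2: "test" (length 4)
One optimal edit sequence:
  1. keep 't'
  2. keep 'e'
  3. insert 's'  (+1)
  4. substitute 'a' -> 't'  (+1)
Edit distance = 2
Max length = max(3, 4) = 4
Similarity = 1 - 2/4
= 0.5000


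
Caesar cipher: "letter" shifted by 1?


Word: "letter"
Shift: 1
Each letter → (letter + shift) mod 26:
  'l' (11) + 1 = 12 → 'm'
  'e' (4) + 1 = 5 → 'f'
  't' (19) + 1 = 20 → 'u'
  't' (19) + 1 = 20 → 'u'
  'e' (4) + 1 = 5 → 'f'
  'r' (17) + 1 = 18 → 's'
Result = "mfuufs"


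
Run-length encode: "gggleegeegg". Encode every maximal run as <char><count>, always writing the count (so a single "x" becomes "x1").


String: "gggleegeegg"
Scanning for consecutive runs:
  'g' x 3
  'l' x 1
  'e' x 2
  'g' x 1
  'e' x 2
  'g' x 2
RLE = "g3l1e2g1e2g2"


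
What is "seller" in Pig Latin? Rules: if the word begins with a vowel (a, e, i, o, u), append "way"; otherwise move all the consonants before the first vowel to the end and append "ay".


Word: "seller"
Starts with consonant(s) → move to end, add 'ay'
Consonant cluster: "s"
Pig Latin = "ellersay"


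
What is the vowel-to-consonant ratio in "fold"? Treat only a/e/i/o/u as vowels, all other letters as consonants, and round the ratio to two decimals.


Word: "fold"
Vowels (a,e,i,o,u): 1
Consonants: 3
Ratio = 1/3
= 0.33


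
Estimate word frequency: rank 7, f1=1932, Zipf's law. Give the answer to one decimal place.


Zipf's law: f(r) = f(1) / r
f(1) = 1932
f(7) = 1932 / 7
= 276.0 occurrences


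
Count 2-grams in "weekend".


Word: "weekend" (length 7)
Number of 2-grams = length - 2 + 1 = 7 - 2 + 1
= 6


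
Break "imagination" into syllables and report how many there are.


Word: "imagination"
Syllable breakdown: i-mag-i-na-tion
Counting: 5 parts
= 5 syllables


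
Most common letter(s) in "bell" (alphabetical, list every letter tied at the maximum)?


Word: "bell"
Letter counts:
  'b': 1
  'e': 1
  'l': 2
Maximum count = 2
Most frequent = 'l' (2 times each)


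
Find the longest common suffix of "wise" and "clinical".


Word 1: "wise"
Word 2: "clinical"
Comparing from end:
  Pos -1: 'e' != 'l' (stop)
LCS = "" (length 0)


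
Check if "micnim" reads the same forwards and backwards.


Word: "micnim"
Reversed: "mincim"
Forward == Backward? micnim != mincim
Palindrome = No


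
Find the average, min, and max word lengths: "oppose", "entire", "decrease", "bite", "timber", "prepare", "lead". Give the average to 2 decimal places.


Lengths: "oppose"=6, "entire"=6, "decrease"=8, "bite"=4, "timber"=6, "prepare"=7, "lead"=4
Sum = 41, Count = 7
Average = 41/7 = 5.86
= avg=5.86, min=4, max=8


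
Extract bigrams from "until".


Word: "until" (length 5)
Number of bigrams = 5 - 2 + 1 = 4
  Position 0: "un"
  Position 1: "nt"
  Position 2: "ti"
  Position 3: "il"
Bigrams = "un", "nt", "ti", "il"


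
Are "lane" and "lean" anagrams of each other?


Word 1: "lane" → sorted: aeln
Word 2: "lean" → sorted: aeln
Same letters? aeln == aeln
Anagram = Yes


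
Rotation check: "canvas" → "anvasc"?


Word: "canvas", Candidate: "anvasc"
Method: check if candidate is substring of word+word
"canvascanvas" contains "anvasc"? Yes
Is rotation = Yes


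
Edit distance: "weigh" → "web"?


Word 1: "weigh" (length 5)
Word 2: "web" (length 3)
One optimal edit sequence (insert/delete/substitute each cost 1):
  1. keep 'w'
  2. keep 'e'
  3. delete 'i'  (+1)
  4. delete 'g'  (+1)
  5. substitute 'h' -> 'b'  (+1)
Total edit operations: 3
Edit distance = 3


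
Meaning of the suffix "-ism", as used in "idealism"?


Suffix: -ism
Example: idealism (ideal + -ism)
Meaning = belief / practice


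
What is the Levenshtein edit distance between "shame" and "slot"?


Word 1: "shame" (length 5)
Word 2: "slot" (length 4)
One optimal edit sequence (insert/delete/substitute each cost 1):
  1. keep 's'
  2. delete 'h'  (+1)
  3. substitute 'a' -> 'l'  (+1)
  4. substitute 'm' -> 'o'  (+1)
  5. substitute 'e' -> 't'  (+1)
Total edit operations: 4
Edit distance = 4


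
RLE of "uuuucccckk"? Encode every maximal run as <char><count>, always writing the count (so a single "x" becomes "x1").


String: "uuuucccckk"
Scanning for consecutive runs:
  'u' x 4
  'c' x 4
  'k' x 2
RLE = "u4c4k2"


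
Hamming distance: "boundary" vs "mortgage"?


Comparing character by character (same length = 8):
  Pos 0: 'b' vs 'm' !=
  Pos 1: 'o' vs 'o' =
  Pos 2: 'u' vs 'r' !=
  Pos 3: 'n' vs 't' !=
  Pos 4: 'd' vs 'g' !=
  Pos 5: 'a' vs 'a' =
  Pos 6: 'r' vs 'g' !=
  Pos 7: 'y' vs 'e' !=
Hamming distance = 6


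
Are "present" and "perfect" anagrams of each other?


Word 1: "present" → sorted: eenprst
Word 2: "perfect" → sorted: ceefprt
Same letters? eenprst != ceefprt
Anagram = No


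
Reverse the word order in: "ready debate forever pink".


Original: "ready debate forever pink"
Words (1..n): ready | debate | forever | pink
Reversed (n..1): pink | forever | debate | ready
Result = "pink forever debate ready"


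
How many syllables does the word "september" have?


Word: "september"
Syllable breakdown: sep | tem | ber
Counting: 3 parts
= 3 syllables


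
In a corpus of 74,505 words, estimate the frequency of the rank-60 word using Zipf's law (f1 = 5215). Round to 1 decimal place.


Zipf's law: f(r) = f(1) / r
f(1) = 5215
f(60) = 5215 / 60
= 86.9 occurrences


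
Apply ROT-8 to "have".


Word: "have"
Shift: 8
Each letter → (letter + shift) mod 26:
  'h' (7) + 8 = 15 → 'p'
  'a' (0) + 8 = 8 → 'i'
  'v' (21) + 8 = 3 → 'd'
  'e' (4) + 8 = 12 → 'm'
Result = "pidm"


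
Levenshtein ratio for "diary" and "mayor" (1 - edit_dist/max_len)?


Word 1: "diary" (length 5)
Word 2: "mayor" (length 5)
One optimal edit sequence:
  1. substitute 'd' -> 'm'  (+1)
  2. substitute 'i' -> 'a'  (+1)
  3. substitute 'a' -> 'y'  (+1)
  4. substitute 'r' -> 'o'  (+1)
  5. substitute 'y' -> 'r'  (+1)
Edit distance = 5
Max length = max(5, 5) = 5
Similarity = 1 - 5/5
= 0.0000


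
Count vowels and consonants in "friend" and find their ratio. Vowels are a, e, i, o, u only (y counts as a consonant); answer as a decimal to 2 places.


Word: "friend"
Vowels (a,e,i,o,u): 2
Consonants: 4
Ratio = 2/4
= 0.50


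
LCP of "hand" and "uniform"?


Word 1: "hand"
Word 2: "uniform"
Comparing from start:
  Pos 0: 'h' != 'u' (stop)
LCP = "" (length 0)


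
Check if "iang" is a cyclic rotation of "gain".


Word: "gain", Candidate: "iang"
Method: check if candidate is substring of word+word
"gaingain" contains "iang"? No
Is rotation = No


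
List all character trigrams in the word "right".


Word: "right" (length 5)
Number of trigrams = 5 - 3 + 1 = 3
  Position 0: "rig"
  Position 1: "igh"
  Position 2: "ght"
Trigrams = "rig", "igh", "ght"


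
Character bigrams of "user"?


Word: "user" (length 4)
Number of bigrams = 4 - 2 + 1 = 3
  Position 0: "us"
  Position 1: "se"
  Position 2: "er"
Bigrams = "us", "se", "er"


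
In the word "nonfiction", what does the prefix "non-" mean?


Prefix: non-
Example: nonfiction (non- + fiction)
Meaning = not


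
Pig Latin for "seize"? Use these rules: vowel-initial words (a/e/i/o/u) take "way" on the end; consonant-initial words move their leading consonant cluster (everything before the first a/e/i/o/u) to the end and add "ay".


Word: "seize"
Starts with consonant(s) → move to end, add 'ay'
Consonant cluster: "s"
Pig Latin = "eizesay"


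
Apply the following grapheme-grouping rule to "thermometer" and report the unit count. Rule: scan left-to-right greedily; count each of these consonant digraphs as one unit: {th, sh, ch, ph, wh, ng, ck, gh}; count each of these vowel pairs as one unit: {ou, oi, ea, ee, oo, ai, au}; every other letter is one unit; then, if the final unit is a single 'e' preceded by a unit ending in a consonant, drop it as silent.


Word: "thermometer" (11 letters)
Left-to-right scan:
  1. 'th' (digraph)
  2. 'e' (letter)
  3. 'r' (letter)
  4. 'm' (letter)
  5. 'o' (letter)
  6. 'm' (letter)
  7. 'e' (letter)
  8. 't' (letter)
  9. 'e' (letter)
  10. 'r' (letter)
Units from scan: 10
Sound units = 10 units


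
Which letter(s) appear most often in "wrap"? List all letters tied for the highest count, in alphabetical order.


Word: "wrap"
Letter counts:
  'a': 1
  'p': 1
  'r': 1
  'w': 1
Maximum count = 1
Most frequent = 'a', 'p', 'r', 'w' (1 time each)


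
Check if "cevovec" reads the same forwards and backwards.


Word: "cevovec"
Reversed: "cevovec"
Forward == Backward? cevovec == cevovec
Palindrome = Yes


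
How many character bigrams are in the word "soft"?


Word: "soft" (length 4)
Number of 2-grams = length - 2 + 1 = 4 - 2 + 1
= 3


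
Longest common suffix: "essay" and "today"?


Word 1: "essay"
Word 2: "today"
Comparing from end:
  Pos -1: 'y' == 'y'
  Pos -2: 'a' == 'a'
  Pos -3: 's' != 'd' (stop)
LCS = "ay" (length 2)


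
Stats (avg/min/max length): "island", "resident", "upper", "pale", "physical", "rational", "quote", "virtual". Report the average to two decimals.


Lengths: "island"=6, "resident"=8, "upper"=5, "pale"=4, "physical"=8, "rational"=8, "quote"=5, "virtual"=7
Sum = 51, Count = 8
Average = 51/8 = 6.38
= avg=6.38, min=4, max=8


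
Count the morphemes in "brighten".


Word: "brighten"
Morphemes: bright / -en
Each morpheme carries meaning
= 2 morphemes


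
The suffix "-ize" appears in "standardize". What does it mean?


Suffix: -ize
Example: standardize = standard + -ize
Meaning = to make


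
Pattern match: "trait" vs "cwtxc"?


Pattern of "trait": [0, 1, 2, 3, 0]
Pattern of "cwtxc": [0, 1, 2, 3, 0]
Patterns match
Same pattern = Yes


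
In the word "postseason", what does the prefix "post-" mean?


Prefix: post-
Example: postseason (post- + season)
Meaning = after


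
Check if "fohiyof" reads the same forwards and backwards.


Word: "fohiyof"
Reversed: "foyihof"
Forward == Backward? fohiyof != foyihof
Palindrome = No


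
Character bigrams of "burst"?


Word: "burst" (length 5)
Number of bigrams = 5 - 2 + 1 = 4
  Position 0: "bu"
  Position 1: "ur"
  Position 2: "rs"
  Position 3: "st"
Bigrams = "bu", "ur", "rs", "st"


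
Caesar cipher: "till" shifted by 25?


Word: "till"
Shift: 25
Each letter → (letter + shift) mod 26:
  't' (19) + 25 = 18 → 's'
  'i' (8) + 25 = 7 → 'h'
  'l' (11) + 25 = 10 → 'k'
  'l' (11) + 25 = 10 → 'k'
Result = "shkk"


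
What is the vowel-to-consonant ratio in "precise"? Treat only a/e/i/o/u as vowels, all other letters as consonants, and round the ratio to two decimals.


Word: "precise"
Vowels (a,e,i,o,u): 3
Consonants: 4
Ratio = 3/4
= 0.75


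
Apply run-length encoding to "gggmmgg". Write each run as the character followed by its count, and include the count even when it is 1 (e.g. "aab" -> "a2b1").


String: "gggmmgg"
Scanning for consecutive runs:
  'g' x 3
  'm' x 2
  'g' x 2
RLE = "g3m2g2"


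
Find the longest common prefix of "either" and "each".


Word 1: "either"
Word 2: "each"
Comparing from start:
  Pos 0: 'e' == 'e'
  Pos 1: 'i' != 'a' (stop)
LCP = "e" (length 1)


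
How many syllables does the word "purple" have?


Word: "purple"
Syllable breakdown: pur-ple
Counting: 2 parts
= 2 syllables


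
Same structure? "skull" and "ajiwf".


Pattern of "skull": [0, 1, 2, 3, 3]
Pattern of "ajiwf": [0, 1, 2, 3, 4]
Patterns do not match
Same pattern = No


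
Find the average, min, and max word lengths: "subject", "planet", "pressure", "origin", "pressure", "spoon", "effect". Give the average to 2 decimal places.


Lengths: "subject"=7, "planet"=6, "pressure"=8, "origin"=6, "pressure"=8, "spoon"=5, "effect"=6
Sum = 46, Count = 7
Average = 46/7 = 6.57
= avg=6.57, min=5, max=8


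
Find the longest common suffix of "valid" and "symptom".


Word 1: "valid"
Word 2: "symptom"
Comparing from end:
  Pos -1: 'd' != 'm' (stop)
LCS = "" (length 0)


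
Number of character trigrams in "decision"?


Word: "decision" (length 8)
Number of 3-grams = length - 3 + 1 = 8 - 3 + 1
= 6


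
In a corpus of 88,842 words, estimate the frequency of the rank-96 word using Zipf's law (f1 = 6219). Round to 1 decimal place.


Zipf's law: f(r) = f(1) / r
f(1) = 6219
f(96) = 6219 / 96
= 64.8 occurrences


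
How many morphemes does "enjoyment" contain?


Word: "enjoyment"
Morphemes: en- / joy / -ment
Each morpheme carries meaning
= 3 morphemes


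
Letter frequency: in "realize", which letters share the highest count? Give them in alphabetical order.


Word: "realize"
Letter counts:
  'a': 1
  'e': 2
  'i': 1
  'l': 1
  'r': 1
  'z': 1
Maximum count = 2
Most frequent = 'e' (2 times each)


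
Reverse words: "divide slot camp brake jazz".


Original: "divide slot camp brake jazz"
Words (1..n): divide | slot | camp | brake | jazz
Reversed (n..1): jazz | brake | camp | slot | divide
Result = "jazz brake camp slot divide"


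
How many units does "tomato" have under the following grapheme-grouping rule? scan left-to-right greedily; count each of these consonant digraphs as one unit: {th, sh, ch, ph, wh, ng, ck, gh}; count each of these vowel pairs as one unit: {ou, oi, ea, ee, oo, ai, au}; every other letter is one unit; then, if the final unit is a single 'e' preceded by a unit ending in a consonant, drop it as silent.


Word: "tomato" (6 letters)
Left-to-right scan:
  (1) 't' (letter)
  (2) 'o' (letter)
  (3) 'm' (letter)
  (4) 'a' (letter)
  (5) 't' (letter)
  (6) 'o' (letter)
Units from scan: 6
Sound units = 6 units


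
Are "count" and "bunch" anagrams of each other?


Word 1: "count" → sorted: cnotu
Word 2: "bunch" → sorted: bchnu
Same letters? cnotu != bchnu
Anagram = No


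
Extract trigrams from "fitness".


Word: "fitness" (length 7)
Number of trigrams = 7 - 3 + 1 = 5
  Position 0: "fit"
  Position 1: "itn"
  Position 2: "tne"
  Position 3: "nes"
  Position 4: "ess"
Trigrams = "fit", "itn", "tne", "nes", "ess"


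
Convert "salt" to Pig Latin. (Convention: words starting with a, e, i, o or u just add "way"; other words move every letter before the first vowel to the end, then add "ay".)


Word: "salt"
Starts with consonant(s) → move to end, add 'ay'
Consonant cluster: "s"
Pig Latin = "altsay"


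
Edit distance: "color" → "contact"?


Word 1: "color" (length 5)
Word 2: "contact" (length 7)
One optimal edit sequence (insert/delete/substitute each cost 1):
  1. keep 'c'
  2. keep 'o'
  3. insert 'n'  (+1)
  4. insert 't'  (+1)
  5. substitute 'l' -> 'a'  (+1)
  6. substitute 'o' -> 'c'  (+1)
  7. substitute 'r' -> 't'  (+1)
Total edit operations: 5
Edit distance = 5


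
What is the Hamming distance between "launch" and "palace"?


Comparing character by character (same length = 6):
  Pos 0: 'l' vs 'p' !=
  Pos 1: 'a' vs 'a' =
  Pos 2: 'u' vs 'l' !=
  Pos 3: 'n' vs 'a' !=
  Pos 4: 'c' vs 'c' =
  Pos 5: 'h' vs 'e' !=
Hamming distance = 4


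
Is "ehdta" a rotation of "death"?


Word: "death", Candidate: "ehdta"
Method: check if candidate is substring of word+word
"deathdeath" contains "ehdta"? No
Is rotation = No


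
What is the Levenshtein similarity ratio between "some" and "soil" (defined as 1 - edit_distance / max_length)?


Word 1: "some" (length 4)
Word 2: "soil" (length 4)
One optimal edit sequence:
  1. keep 's'
  2. keep 'o'
  3. substitute 'm' -> 'i'  (+1)
  4. substitute 'e' -> 'l'  (+1)
Edit distance = 2
Max length = max(4, 4) = 4
Similarity = 1 - 2/4
= 0.5000


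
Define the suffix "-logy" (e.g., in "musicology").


Suffix: -logy
Example: musicology (music + -logy, with a spelling change)
Meaning = study of


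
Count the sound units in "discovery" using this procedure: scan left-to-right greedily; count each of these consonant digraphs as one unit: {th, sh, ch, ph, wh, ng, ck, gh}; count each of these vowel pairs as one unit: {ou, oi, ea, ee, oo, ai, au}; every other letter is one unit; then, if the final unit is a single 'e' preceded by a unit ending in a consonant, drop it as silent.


Word: "discovery" (9 letters)
Left-to-right scan:
  [1] 'd' (letter)
  [2] 'i' (letter)
  [3] 's' (letter)
  [4] 'c' (letter)
  [5] 'o' (letter)
  [6] 'v' (letter)
  [7] 'e' (letter)
  [8] 'r' (letter)
  [9] 'y' (letter)
Units from scan: 9
Sound units = 9 units


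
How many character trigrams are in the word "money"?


Word: "money" (length 5)
Number of 3-grams = length - 3 + 1 = 5 - 3 + 1
= 3


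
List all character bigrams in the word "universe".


Word: "universe" (length 8)
Number of bigrams = 8 - 2 + 1 = 7
  Position 0: "un"
  Position 1: "ni"
  Position 2: "iv"
  Position 3: "ve"
  Position 4: "er"
  Position 5: "rs"
  Position 6: "se"
Bigrams = "un", "ni", "iv", "ve", "er", "rs", "se"


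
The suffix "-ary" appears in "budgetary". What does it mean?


Suffix: -ary
As in: budgetary -> budget + -ary
Meaning = relating to


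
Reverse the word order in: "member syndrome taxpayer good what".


Original: "member syndrome taxpayer good what"
Words (1..n): member | syndrome | taxpayer | good | what
Reversed (n..1): what | good | taxpayer | syndrome | member
Result = "what good taxpayer syndrome member"


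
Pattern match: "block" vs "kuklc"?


Pattern of "block": [0, 1, 2, 3, 4]
Pattern of "kuklc": [0, 1, 0, 2, 3]
Patterns do not match
Same pattern = No


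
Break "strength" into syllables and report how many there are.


Word: "strength"
Syllable breakdown: strength
Counting: 1 part
= 1 syllable


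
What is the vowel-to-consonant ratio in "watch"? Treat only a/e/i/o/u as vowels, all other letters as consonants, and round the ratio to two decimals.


Word: "watch"
Vowels (a,e,i,o,u): 1
Consonants: 4
Ratio = 1/4
= 0.25


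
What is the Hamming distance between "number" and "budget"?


Comparing character by character (same length = 6):
  Pos 0: 'n' vs 'b' !=
  Pos 1: 'u' vs 'u' =
  Pos 2: 'm' vs 'd' !=
  Pos 3: 'b' vs 'g' !=
  Pos 4: 'e' vs 'e' =
  Pos 5: 'r' vs 't' !=
Hamming distance = 4


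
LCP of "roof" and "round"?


Word 1: "roof"
Word 2: "round"
Comparing from start:
  Pos 0: 'r' == 'r'
  Pos 1: 'o' == 'o'
  Pos 2: 'o' != 'u' (stop)
LCP = "ro" (length 2)


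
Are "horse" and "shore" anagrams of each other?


Word 1: "horse" → sorted: ehors
Word 2: "shore" → sorted: ehors
Same letters? ehors == ehors
Anagram = Yes


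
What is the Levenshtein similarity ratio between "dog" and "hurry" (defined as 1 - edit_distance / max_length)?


Word 1: "dog" (length 3)
Word 2: "hurry" (length 5)
One optimal edit sequence:
  1. insert 'h'  (+1)
  2. insert 'u'  (+1)
  3. substitute 'd' -> 'r'  (+1)
  4. substitute 'o' -> 'r'  (+1)
  5. substitute 'g' -> 'y'  (+1)
Edit distance = 5
Max length = max(3, 5) = 5
Similarity = 1 - 5/5
= 0.0000


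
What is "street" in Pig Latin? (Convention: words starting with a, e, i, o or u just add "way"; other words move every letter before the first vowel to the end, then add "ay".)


Word: "street"
Starts with consonant(s) → move to end, add 'ay'
Consonant cluster: "str"
Pig Latin = "eetstray"


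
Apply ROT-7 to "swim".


Word: "swim"
Shift: 7
Each letter → (letter + shift) mod 26:
  's' (18) + 7 = 25 → 'z'
  'w' (22) + 7 = 3 → 'd'
  'i' (8) + 7 = 15 → 'p'
  'm' (12) + 7 = 19 → 't'
Result = "zdpt"


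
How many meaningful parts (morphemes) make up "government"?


Word: "government"
Morphemes: govern | -ment
Each morpheme carries meaning
= 2 morphemes


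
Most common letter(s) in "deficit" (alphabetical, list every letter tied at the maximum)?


Word: "deficit"
Letter counts:
  'c': 1
  'd': 1
  'e': 1
  'f': 1
  'i': 2
  't': 1
Maximum count = 2
Most frequent = 'i' (2 times each)


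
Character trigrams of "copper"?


Word: "copper" (length 6)
Number of trigrams = 6 - 3 + 1 = 4
  Position 0: "cop"
  Position 1: "opp"
  Position 2: "ppe"
  Position 3: "per"
Trigrams = "cop", "opp", "ppe", "per"


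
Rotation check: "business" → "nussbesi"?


Word: "business", Candidate: "nussbesi"
Method: check if candidate is substring of word+word
"businessbusiness" contains "nussbesi"? No
Is rotation = No


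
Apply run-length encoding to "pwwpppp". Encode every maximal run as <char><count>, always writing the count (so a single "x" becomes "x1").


String: "pwwpppp"
Scanning for consecutive runs:
  'p' x 1
  'w' x 2
  'p' x 4
RLE = "p1w2p4"


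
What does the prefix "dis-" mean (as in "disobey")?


Prefix: dis-
As in: disobey -> dis- + obey
Meaning = not / opposite


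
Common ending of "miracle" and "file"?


Word 1: "miracle"
Word 2: "file"
Comparing from end:
  Pos -1: 'e' == 'e'
  Pos -2: 'l' == 'l'
  Pos -3: 'c' != 'i' (stop)
LCS = "le" (length 2)


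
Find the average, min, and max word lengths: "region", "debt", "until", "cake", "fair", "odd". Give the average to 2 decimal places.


Lengths: "region"=6, "debt"=4, "until"=5, "cake"=4, "fair"=4, "odd"=3
Sum = 26, Count = 6
Average = 26/6 = 4.33
= avg=4.33, min=3, max=6


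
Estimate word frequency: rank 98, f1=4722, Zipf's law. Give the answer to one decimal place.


Zipf's law: f(r) = f(1) / r
f(1) = 4722
f(98) = 4722 / 98
= 48.2 occurrences


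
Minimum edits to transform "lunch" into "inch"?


Word 1: "lunch" (length 5)
Word 2: "inch" (length 4)
One optimal edit sequence (insert/delete/substitute each cost 1):
  1. delete 'l'  (+1)
  2. substitute 'u' -> 'i'  (+1)
  3. keep 'n'
  4. keep 'c'
  5. keep 'h'
Total edit operations: 2
Edit distance = 2


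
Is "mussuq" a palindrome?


Word: "mussuq"
Reversed: "qussum"
Forward == Backward? mussuq != qussum
Palindrome = No


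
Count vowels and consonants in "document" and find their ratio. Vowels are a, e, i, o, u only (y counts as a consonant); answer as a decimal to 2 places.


Word: "document"
Vowels (a,e,i,o,u): 3
Consonants: 5
Ratio = 3/5
= 0.60


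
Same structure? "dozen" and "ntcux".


Pattern of "dozen": [0, 1, 2, 3, 4]
Pattern of "ntcux": [0, 1, 2, 3, 4]
Patterns match
Same pattern = Yes


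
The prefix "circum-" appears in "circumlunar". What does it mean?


Prefix: circum-
Example: circumlunar (circum- + lunar)
Meaning = around


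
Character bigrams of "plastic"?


Word: "plastic" (length 7)
Number of bigrams = 7 - 2 + 1 = 6
  Position 0: "pl"
  Position 1: "la"
  Position 2: "as"
  Position 3: "st"
  Position 4: "ti"
  Position 5: "ic"
Bigrams = "pl", "la", "as", "st", "ti", "ic"


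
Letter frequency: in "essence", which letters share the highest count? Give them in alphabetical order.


Word: "essence"
Letter counts:
  'c': 1
  'e': 3
  'n': 1
  's': 2
Maximum count = 3
Most frequent = 'e' (3 times each)


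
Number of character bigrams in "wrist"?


Word: "wrist" (length 5)
Number of 2-grams = length - 2 + 1 = 5 - 2 + 1
= 4


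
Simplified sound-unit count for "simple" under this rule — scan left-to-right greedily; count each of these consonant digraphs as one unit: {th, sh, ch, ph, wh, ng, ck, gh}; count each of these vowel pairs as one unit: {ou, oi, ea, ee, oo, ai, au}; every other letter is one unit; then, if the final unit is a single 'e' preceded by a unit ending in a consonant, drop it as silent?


Word: "simple" (6 letters)
Left-to-right scan:
  (1) 's' (letter)
  (2) 'i' (letter)
  (3) 'm' (letter)
  (4) 'p' (letter)
  (5) 'l' (letter)
  (6) 'e' (letter)
Units from scan: 6
Final unit is 'e' after a consonant -> drop as silent (-1)
Sound units = 5 units


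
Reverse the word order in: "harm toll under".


Original: "harm toll under"
Words (1..n): harm | toll | under
Reversed (n..1): under | toll | harm
Result = "under toll harm"


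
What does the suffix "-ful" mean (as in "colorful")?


Suffix: -ful
Example: colorful = color + -ful
Meaning = full of


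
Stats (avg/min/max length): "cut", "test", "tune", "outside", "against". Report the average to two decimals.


Lengths: "cut"=3, "test"=4, "tune"=4, "outside"=7, "against"=7
Sum = 25, Count = 5
Average = 25/5 = 5.00
= avg=5.00, min=3, max=7


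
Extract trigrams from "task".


Word: "task" (length 4)
Number of trigrams = 4 - 3 + 1 = 2
  Position 0: "tas"
  Position 1: "ask"
Trigrams = "tas", "ask"


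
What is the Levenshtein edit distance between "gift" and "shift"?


Word 1: "gift" (length 4)
Word 2: "shift" (length 5)
One optimal edit sequence (insert/delete/substitute each cost 1):
  1. insert 's'  (+1)
  2. substitute 'g' -> 'h'  (+1)
  3. keep 'i'
  4. keep 'f'
  5. keep 't'
Total edit operations: 2
Edit distance = 2


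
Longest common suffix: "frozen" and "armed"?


Word 1: "frozen"
Word 2: "armed"
Comparing from end:
  Pos -1: 'n' != 'd' (stop)
LCS = "" (length 0)


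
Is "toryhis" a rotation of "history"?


Word: "history", Candidate: "toryhis"
Method: check if candidate is substring of word+word
"historyhistory" contains "toryhis"? Yes
Is rotation = Yes


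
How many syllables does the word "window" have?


Word: "window"
Syllable breakdown: win / dow
Counting: 2 parts
= 2 syllables


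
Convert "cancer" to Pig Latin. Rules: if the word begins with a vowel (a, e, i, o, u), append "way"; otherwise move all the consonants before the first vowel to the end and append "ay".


Word: "cancer"
Starts with consonant(s) → move to end, add 'ay'
Consonant cluster: "c"
Pig Latin = "ancercay"


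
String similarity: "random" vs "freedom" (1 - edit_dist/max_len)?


Word 1: "random" (length 6)
Word 2: "freedom" (length 7)
One optimal edit sequence:
  1. insert 'f'  (+1)
  2. keep 'r'
  3. substitute 'a' -> 'e'  (+1)
  4. substitute 'n' -> 'e'  (+1)
  5. keep 'd'
  6. keep 'o'
  7. keep 'm'
Edit distance = 3
Max length = max(6, 7) = 7
Similarity = 1 - 3/7
= 0.5714


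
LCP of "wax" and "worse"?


Word 1: "wax"
Word 2: "worse"
Comparing from start:
  Pos 0: 'w' == 'w'
  Pos 1: 'a' != 'o' (stop)
LCP = "w" (length 1)


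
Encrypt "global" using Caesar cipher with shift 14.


Word: "global"
Shift: 14
Each letter → (letter + shift) mod 26:
  'g' (6) + 14 = 20 → 'u'
  'l' (11) + 14 = 25 → 'z'
  'o' (14) + 14 = 2 → 'c'
  'b' (1) + 14 = 15 → 'p'
  'a' (0) + 14 = 14 → 'o'
  'l' (11) + 14 = 25 → 'z'
Result = "uzcpoz"


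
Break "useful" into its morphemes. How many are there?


Word: "useful"
Morphemes: use / -ful
Each morpheme carries meaning
= 2 morphemes


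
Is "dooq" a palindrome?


Word: "dooq"
Reversed: "qood"
Forward == Backward? dooq != qood
Palindrome = No


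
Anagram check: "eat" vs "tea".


Word 1: "eat" → sorted: aet
Word 2: "tea" → sorted: aet
Same letters? aet == aet
Anagram = Yes


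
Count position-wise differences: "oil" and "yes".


Comparing character by character (same length = 3):
  Pos 0: 'o' vs 'y' !=
  Pos 1: 'i' vs 'e' !=
  Pos 2: 'l' vs 's' !=
Hamming distance = 3


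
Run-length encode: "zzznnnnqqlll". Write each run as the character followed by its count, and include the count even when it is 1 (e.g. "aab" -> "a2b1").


String: "zzznnnnqqlll"
Scanning for consecutive runs:
  'z' x 3
  'n' x 4
  'q' x 2
  'l' x 3
RLE = "z3n4q2l3"


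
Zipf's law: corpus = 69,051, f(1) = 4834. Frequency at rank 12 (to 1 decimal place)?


Zipf's law: f(r) = f(1) / r
f(1) = 4834
f(12) = 4834 / 12
= 402.8 occurrences


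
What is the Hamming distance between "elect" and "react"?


Comparing character by character (same length = 5):
  Pos 0: 'e' vs 'r' !=
  Pos 1: 'l' vs 'e' !=
  Pos 2: 'e' vs 'a' !=
  Pos 3: 'c' vs 'c' =
  Pos 4: 't' vs 't' =
Hamming distance = 3


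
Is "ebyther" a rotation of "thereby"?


Word: "thereby", Candidate: "ebyther"
Method: check if candidate is substring of word+word
"therebythereby" contains "ebyther"? Yes
Is rotation = Yes


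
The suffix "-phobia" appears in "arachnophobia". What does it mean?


Suffix: -phobia
Example: arachnophobia = arachno- + -phobia
Meaning = fear of


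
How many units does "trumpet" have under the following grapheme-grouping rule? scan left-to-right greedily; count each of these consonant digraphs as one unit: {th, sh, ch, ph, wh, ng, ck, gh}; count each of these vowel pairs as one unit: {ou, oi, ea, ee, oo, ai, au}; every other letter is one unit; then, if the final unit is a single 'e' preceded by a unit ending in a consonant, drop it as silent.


Word: "trumpet" (7 letters)
Left-to-right scan:
  [1] 't' (letter)
  [2] 'r' (letter)
  [3] 'u' (letter)
  [4] 'm' (letter)
  [5] 'p' (letter)
  [6] 'e' (letter)
  [7] 't' (letter)
Units from scan: 7
Sound units = 7 units


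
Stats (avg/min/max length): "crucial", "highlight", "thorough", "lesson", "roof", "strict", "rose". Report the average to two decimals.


Lengths: "crucial"=7, "highlight"=9, "thorough"=8, "lesson"=6, "roof"=4, "strict"=6, "rose"=4
Sum = 44, Count = 7
Average = 44/7 = 6.29
= avg=6.29, min=4, max=9


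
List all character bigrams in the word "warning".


Word: "warning" (length 7)
Number of bigrams = 7 - 2 + 1 = 6
  Position 0: "wa"
  Position 1: "ar"
  Position 2: "rn"
  Position 3: "ni"
  Position 4: "in"
  Position 5: "ng"
Bigrams = "wa", "ar", "rn", "ni", "in", "ng"


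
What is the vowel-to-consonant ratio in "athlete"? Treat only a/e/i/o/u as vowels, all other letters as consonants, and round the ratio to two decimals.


Word: "athlete"
Vowels (a,e,i,o,u): 3
Consonants: 4
Ratio = 3/4
= 0.75


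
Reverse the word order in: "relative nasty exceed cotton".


Original: "relative nasty exceed cotton"
Words (1..n): relative | nasty | exceed | cotton
Reversed (n..1): cotton | exceed | nasty | relative
Result = "cotton exceed nasty relative"


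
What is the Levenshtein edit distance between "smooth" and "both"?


Word 1: "smooth" (length 6)
Word 2: "both" (length 4)
One optimal edit sequence (insert/delete/substitute each cost 1):
  1. delete 's'  (+1)
  2. delete 'm'  (+1)
  3. substitute 'o' -> 'b'  (+1)
  4. keep 'o'
  5. keep 't'
  6. keep 'h'
Total edit operations: 3
Edit distance = 3


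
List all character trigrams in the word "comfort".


Word: "comfort" (length 7)
Number of trigrams = 7 - 3 + 1 = 5
  Position 0: "com"
  Position 1: "omf"
  Position 2: "mfo"
  Position 3: "for"
  Position 4: "ort"
Trigrams = "com", "omf", "mfo", "for", "ort"


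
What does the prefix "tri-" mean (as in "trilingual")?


Prefix: tri-
As in: trilingual -> tri- + lingual
Meaning = three
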